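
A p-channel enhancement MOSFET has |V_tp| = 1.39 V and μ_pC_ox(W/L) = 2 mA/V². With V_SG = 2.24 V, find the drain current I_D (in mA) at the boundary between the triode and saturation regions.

I_D = 0.723 mA

At the boundary V_SD = V_ov = V_SG − |V_tp| = 2.24 − 1.39 = 0.85 V.
I_D = ½ k_p V_ov² = 0.5 × 2 × 0.85² = 0.723 mA.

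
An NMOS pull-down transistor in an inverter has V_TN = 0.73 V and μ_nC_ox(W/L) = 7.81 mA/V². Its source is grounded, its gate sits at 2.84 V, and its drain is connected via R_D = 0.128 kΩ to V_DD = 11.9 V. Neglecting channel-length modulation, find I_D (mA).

I_D = 17.4 mA

V_GS = V_G = 2.84 V, so V_ov = 2.84 − 0.73 = 2.11 V.
Assume saturation: I_D = ½ k_n V_ov² = 0.5 × 7.81 × 2.11² = 17.4 mA, giving V_DS = V_DD − I_D R_D = 11.9 − 17.4 × 0.128 = 9.67 V.
V_DS = 9.67 V ≥ V_ov = 2.11 V, confirming saturation.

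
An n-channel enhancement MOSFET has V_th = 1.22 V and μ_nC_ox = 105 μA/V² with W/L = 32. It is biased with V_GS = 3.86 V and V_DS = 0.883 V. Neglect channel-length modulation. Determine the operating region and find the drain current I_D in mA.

k_n = μ_nC_ox · (W/L) = 3.36 mA/V².
V_ov = V_GS − V_th = 3.86 − 1.22 = 2.64 V.
Since V_DS = 0.883 V < V_ov = 2.64 V, the device is in the triode region.
I_D = k_n [V_ov · V_DS − ½ V_DS²] = 3.36 × [2.64 × 0.883 − 0.5 × 0.883²] = 6.52 mA.

Triode; I_D = 6.52 mA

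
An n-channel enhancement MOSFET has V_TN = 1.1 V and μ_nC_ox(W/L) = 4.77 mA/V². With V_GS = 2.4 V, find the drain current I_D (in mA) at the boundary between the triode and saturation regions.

At the boundary V_DS = V_ov = V_GS − V_TN = 2.4 − 1.1 = 1.3 V.
I_D = ½ k_n V_ov² = 0.5 × 4.77 × 1.3² = 4.03 mA.

I_D = 4.03 mA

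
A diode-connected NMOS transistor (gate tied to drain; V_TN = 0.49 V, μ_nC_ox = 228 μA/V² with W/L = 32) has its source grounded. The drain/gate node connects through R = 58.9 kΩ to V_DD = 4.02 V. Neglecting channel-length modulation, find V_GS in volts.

With gate tied to drain, V_GS = V_DS ≥ V_GS − V_TN, so the device is in saturation.
k_n = μ_nC_ox · (W/L) = 7.296 mA/V².
KCL at the drain: ½ k_n (V_GS − V_TN)² = (V_DD − V_GS)/R.
Let x = V_GS − 0.49. Then 215 x² + x − 3.53 = 0, giving x = 0.126 V (positive root), so V_GS = 0.616 V.
I_D = (V_DD − V_GS)/R = (4.02 − 0.616) / 58.9 = 0.0578 mA.

V_GS = 0.616 V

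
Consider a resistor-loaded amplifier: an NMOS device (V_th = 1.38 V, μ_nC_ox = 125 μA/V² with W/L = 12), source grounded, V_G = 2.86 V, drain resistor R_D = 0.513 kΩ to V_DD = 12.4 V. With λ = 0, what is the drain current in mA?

V_GS = V_G = 2.86 V, so V_ov = 2.86 − 1.38 = 1.48 V.
k_n = μ_nC_ox · (W/L) = 1.5 mA/V².
Assume saturation: I_D = ½ k_n V_ov² = 0.5 × 1.5 × 1.48² = 1.64 mA, giving V_DS = V_DD − I_D R_D = 12.4 − 1.64 × 0.513 = 11.6 V.
V_DS = 11.6 V ≥ V_ov = 1.48 V, confirming saturation.

I_D = 1.64 mA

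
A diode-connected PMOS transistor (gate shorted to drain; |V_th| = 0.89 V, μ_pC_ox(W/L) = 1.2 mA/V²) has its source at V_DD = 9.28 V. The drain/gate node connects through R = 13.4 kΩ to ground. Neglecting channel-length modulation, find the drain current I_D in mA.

With gate tied to drain, V_SG = V_SD ≥ V_SG − |V_th|, so the device is in saturation.
KCL at the drain: ½ k_p (V_SG − |V_th|)² = (V_DD − V_SG)/R.
Let x = V_SG − 0.89. Then 8.04 x² + x − 8.39 = 0, giving x = 0.961 V (positive root), so V_SG = 1.85 V.
I_D = (V_DD − V_SG)/R = (9.28 − 1.85) / 13.4 = 0.554 mA.

I_D = 0.554 mA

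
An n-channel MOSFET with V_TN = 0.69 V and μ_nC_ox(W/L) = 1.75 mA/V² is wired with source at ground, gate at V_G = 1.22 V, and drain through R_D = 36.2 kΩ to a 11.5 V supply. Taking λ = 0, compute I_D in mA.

V_GS = V_G = 1.22 V, so V_ov = 1.22 − 0.69 = 0.53 V.
Assume saturation: I_D = ½ k_n V_ov² = 0.5 × 1.75 × 0.53² = 0.246 mA, giving V_DS = V_DD − I_D R_D = 11.5 − 0.246 × 36.2 = 2.6 V.
V_DS = 2.6 V ≥ V_ov = 0.53 V, confirming saturation.

I_D = 0.246 mA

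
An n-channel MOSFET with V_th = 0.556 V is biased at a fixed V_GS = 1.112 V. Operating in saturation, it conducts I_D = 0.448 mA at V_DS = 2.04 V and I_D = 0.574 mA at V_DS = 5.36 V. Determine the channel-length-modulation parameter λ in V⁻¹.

With V_GS fixed, I_D ∝ (1 + λ V_DS) in saturation, so I_D2/I_D1 = (1 + λ V_DS2)/(1 + λ V_DS1).
0.574/0.448 = 1.281 = (1 + 5.36 λ)/(1 + 2.04 λ).
Solving: λ (I_D1 V_DS2 − I_D2 V_DS1) = I_D2 − I_D1, so λ = (0.574 − 0.448) / (0.448 × 5.36 − 0.574 × 2.04) = 0.126 / 1.23 = 0.102 V⁻¹.

λ = 0.102 V⁻¹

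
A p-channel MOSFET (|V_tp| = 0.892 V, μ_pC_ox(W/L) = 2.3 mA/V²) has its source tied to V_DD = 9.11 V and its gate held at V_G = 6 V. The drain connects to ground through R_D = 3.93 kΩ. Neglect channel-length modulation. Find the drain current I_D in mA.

V_SG = V_DD − V_G = 9.11 − 6 = 3.11 V, so V_ov = 3.11 − 0.892 = 2.22 V.
Assume saturation: I_D = ½ k_p V_ov² = 0.5 × 2.3 × 2.22² = 5.66 mA, giving V_SD = V_DD − I_D R_D = 9.11 − 5.66 × 3.93 = -13.1 V.
But -13.1 V < V_ov = 2.22 V, so the device is actually in triode.
In triode I_D = k_p[V_ov V_SD − ½ V_SD²] and I_D = (V_DD − V_SD)/R_D. Equating: 4.52 V_SD² − 21.05 V_SD + 9.11 = 0, giving V_SD = 0.483 V (the root below V_ov).
I_D = (9.11 − 0.483) / 3.93 = 2.2 mA.

I_D = 2.20 mA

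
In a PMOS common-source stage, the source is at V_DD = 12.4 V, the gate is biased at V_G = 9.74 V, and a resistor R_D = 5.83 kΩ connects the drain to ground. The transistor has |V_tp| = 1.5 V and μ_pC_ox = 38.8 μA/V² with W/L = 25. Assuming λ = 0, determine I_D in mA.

I_D = 0.653 mA

V_SG = V_DD − V_G = 12.4 − 9.74 = 2.66 V, so V_ov = 2.66 − 1.5 = 1.16 V.
k_p = μ_pC_ox · (W/L) = 0.97 mA/V².
Assume saturation: I_D = ½ k_p V_ov² = 0.5 × 0.97 × 1.16² = 0.653 mA, giving V_SD = V_DD − I_D R_D = 12.4 − 0.653 × 5.83 = 8.6 V.
V_SD = 8.6 V ≥ V_ov = 1.16 V, confirming saturation.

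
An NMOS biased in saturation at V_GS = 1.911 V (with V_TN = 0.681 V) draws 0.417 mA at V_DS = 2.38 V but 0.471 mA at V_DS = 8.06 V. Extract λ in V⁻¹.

λ = 0.0241 V⁻¹

With V_GS fixed, I_D ∝ (1 + λ V_DS) in saturation, so I_D2/I_D1 = (1 + λ V_DS2)/(1 + λ V_DS1).
0.471/0.417 = 1.129 = (1 + 8.06 λ)/(1 + 2.38 λ).
Solving: λ (I_D1 V_DS2 − I_D2 V_DS1) = I_D2 − I_D1, so λ = (0.471 − 0.417) / (0.417 × 8.06 − 0.471 × 2.38) = 0.054 / 2.24 = 0.0241 V⁻¹.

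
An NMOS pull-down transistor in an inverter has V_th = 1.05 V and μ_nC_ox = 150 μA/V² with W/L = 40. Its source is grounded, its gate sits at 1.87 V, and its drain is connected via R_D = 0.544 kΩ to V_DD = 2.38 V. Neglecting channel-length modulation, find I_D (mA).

V_GS = V_G = 1.87 V, so V_ov = 1.87 − 1.05 = 0.82 V.
k_n = μ_nC_ox · (W/L) = 6 mA/V².
Assume saturation: I_D = ½ k_n V_ov² = 0.5 × 6 × 0.82² = 2.02 mA, giving V_DS = V_DD − I_D R_D = 2.38 − 2.02 × 0.544 = 1.28 V.
V_DS = 1.28 V ≥ V_ov = 0.82 V, confirming saturation.

I_D = 2.02 mA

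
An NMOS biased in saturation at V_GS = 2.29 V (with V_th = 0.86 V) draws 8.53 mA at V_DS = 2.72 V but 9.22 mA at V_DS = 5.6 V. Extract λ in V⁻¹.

With V_GS fixed, I_D ∝ (1 + λ V_DS) in saturation, so I_D2/I_D1 = (1 + λ V_DS2)/(1 + λ V_DS1).
9.22/8.53 = 1.081 = (1 + 5.6 λ)/(1 + 2.72 λ).
Solving: λ (I_D1 V_DS2 − I_D2 V_DS1) = I_D2 − I_D1, so λ = (9.22 − 8.53) / (8.53 × 5.6 − 9.22 × 2.72) = 0.69 / 22.7 = 0.0304 V⁻¹.

λ = 0.0304 V⁻¹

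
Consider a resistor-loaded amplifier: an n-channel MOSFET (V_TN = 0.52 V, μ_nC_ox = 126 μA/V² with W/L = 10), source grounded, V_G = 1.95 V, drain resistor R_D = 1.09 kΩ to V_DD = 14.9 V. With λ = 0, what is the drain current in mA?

V_GS = V_G = 1.95 V, so V_ov = 1.95 − 0.52 = 1.43 V.
k_n = μ_nC_ox · (W/L) = 1.26 mA/V².
Assume saturation: I_D = ½ k_n V_ov² = 0.5 × 1.26 × 1.43² = 1.29 mA, giving V_DS = V_DD − I_D R_D = 14.9 − 1.29 × 1.09 = 13.5 V.
V_DS = 13.5 V ≥ V_ov = 1.43 V, confirming saturation.

I_D = 1.29 mA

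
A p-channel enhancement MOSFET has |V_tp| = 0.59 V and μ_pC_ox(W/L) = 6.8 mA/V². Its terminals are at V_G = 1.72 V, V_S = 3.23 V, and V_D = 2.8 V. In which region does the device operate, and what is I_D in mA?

V_SG = V_S − V_G = 3.23 − 1.72 = 1.51 V; V_SD = V_S − V_D = 3.23 − 2.8 = 0.43 V.
V_ov = V_SG − |V_tp| = 1.51 − 0.59 = 0.92 V.
Since V_SD = 0.43 V < V_ov = 0.92 V, the device is in the triode region.
I_D = k_p [V_ov · V_SD − ½ V_SD²] = 6.8 × [0.92 × 0.43 − 0.5 × 0.43²] = 2.06 mA.

Triode; I_D = 2.06 mA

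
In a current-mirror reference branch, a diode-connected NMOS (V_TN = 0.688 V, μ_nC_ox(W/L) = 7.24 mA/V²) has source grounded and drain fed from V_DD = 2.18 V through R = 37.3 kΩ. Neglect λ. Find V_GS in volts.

V_GS = 0.789 V

With gate tied to drain, V_GS = V_DS ≥ V_GS − V_TN, so the device is in saturation.
KCL at the drain: ½ k_n (V_GS − V_TN)² = (V_DD − V_GS)/R.
Let x = V_GS − 0.688. Then 135 x² + x − 1.492 = 0, giving x = 0.101 V (positive root), so V_GS = 0.789 V.
I_D = (V_DD − V_GS)/R = (2.18 − 0.789) / 37.3 = 0.0373 mA.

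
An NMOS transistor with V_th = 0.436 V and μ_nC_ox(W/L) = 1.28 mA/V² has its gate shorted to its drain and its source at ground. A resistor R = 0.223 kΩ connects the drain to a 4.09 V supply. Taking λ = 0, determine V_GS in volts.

With gate tied to drain, V_GS = V_DS ≥ V_GS − V_th, so the device is in saturation.
KCL at the drain: ½ k_n (V_GS − V_th)² = (V_DD − V_GS)/R.
Let x = V_GS − 0.436. Then 0.143 x² + x − 3.654 = 0, giving x = 2.65 V (positive root), so V_GS = 3.09 V.
I_D = (V_DD − V_GS)/R = (4.09 − 3.09) / 0.223 = 4.5 mA.

V_GS = 3.09 V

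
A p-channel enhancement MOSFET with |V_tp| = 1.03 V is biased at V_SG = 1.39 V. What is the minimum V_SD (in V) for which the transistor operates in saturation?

The boundary between triode and saturation is V_SD = V_SG − |V_tp| = V_ov.
V_ov = 1.39 − 1.03 = 0.36 V.

V_SD,sat = 0.360 V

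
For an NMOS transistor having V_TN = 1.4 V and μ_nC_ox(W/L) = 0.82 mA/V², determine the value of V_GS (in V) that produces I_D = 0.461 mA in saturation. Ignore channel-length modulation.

In saturation I_D = ½ k_n (V_GS − V_TN)², so V_GS − V_TN = √(2 I_D / k_n) = √(2 × 0.461 / 0.82) = 1.06 V.
V_GS = 1.4 + 1.06 = 2.46 V.

V_GS = 2.46 V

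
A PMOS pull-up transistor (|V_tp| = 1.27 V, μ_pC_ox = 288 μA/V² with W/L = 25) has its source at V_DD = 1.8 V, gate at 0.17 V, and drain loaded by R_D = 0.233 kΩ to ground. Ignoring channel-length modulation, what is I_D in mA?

V_SG = V_DD − V_G = 1.8 − 0.17 = 1.63 V, so V_ov = 1.63 − 1.27 = 0.36 V.
k_p = μ_pC_ox · (W/L) = 7.2 mA/V².
Assume saturation: I_D = ½ k_p V_ov² = 0.5 × 7.2 × 0.36² = 0.467 mA, giving V_SD = V_DD − I_D R_D = 1.8 − 0.467 × 0.233 = 1.69 V.
V_SD = 1.69 V ≥ V_ov = 0.36 V, confirming saturation.

I_D = 0.467 mA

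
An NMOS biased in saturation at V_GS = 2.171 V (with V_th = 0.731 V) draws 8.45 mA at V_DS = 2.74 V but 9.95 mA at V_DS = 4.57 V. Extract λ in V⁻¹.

λ = 0.132 V⁻¹

With V_GS fixed, I_D ∝ (1 + λ V_DS) in saturation, so I_D2/I_D1 = (1 + λ V_DS2)/(1 + λ V_DS1).
9.95/8.45 = 1.178 = (1 + 4.57 λ)/(1 + 2.74 λ).
Solving: λ (I_D1 V_DS2 − I_D2 V_DS1) = I_D2 − I_D1, so λ = (9.95 − 8.45) / (8.45 × 4.57 − 9.95 × 2.74) = 1.5 / 11.4 = 0.132 V⁻¹.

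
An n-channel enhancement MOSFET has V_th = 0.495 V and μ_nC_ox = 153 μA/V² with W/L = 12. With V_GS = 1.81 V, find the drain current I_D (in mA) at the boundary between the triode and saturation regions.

At the boundary V_DS = V_ov = V_GS − V_th = 1.81 − 0.495 = 1.31 V.
k_n = μ_nC_ox · (W/L) = 1.836 mA/V².
I_D = ½ k_n V_ov² = 0.5 × 1.836 × 1.31² = 1.59 mA.

I_D = 1.59 mA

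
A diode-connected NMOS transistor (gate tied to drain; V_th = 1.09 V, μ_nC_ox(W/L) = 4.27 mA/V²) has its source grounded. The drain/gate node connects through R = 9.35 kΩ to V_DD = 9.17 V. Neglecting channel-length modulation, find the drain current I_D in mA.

I_D = 0.799 mA

With gate tied to drain, V_GS = V_DS ≥ V_GS − V_th, so the device is in saturation.
KCL at the drain: ½ k_n (V_GS − V_th)² = (V_DD − V_GS)/R.
Let x = V_GS − 1.09. Then 20 x² + x − 8.08 = 0, giving x = 0.612 V (positive root), so V_GS = 1.7 V.
I_D = (V_DD − V_GS)/R = (9.17 − 1.7) / 9.35 = 0.799 mA.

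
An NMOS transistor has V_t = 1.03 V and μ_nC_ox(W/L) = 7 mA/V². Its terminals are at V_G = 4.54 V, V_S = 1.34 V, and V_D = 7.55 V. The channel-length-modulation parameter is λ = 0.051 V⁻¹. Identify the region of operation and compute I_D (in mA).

V_GS = V_G − V_S = 4.54 − 1.34 = 3.2 V; V_DS = V_D − V_S = 7.55 − 1.34 = 6.21 V.
V_ov = V_GS − V_t = 3.2 − 1.03 = 2.17 V.
Since V_DS = 6.21 V ≥ V_ov = 2.17 V, the device is in saturation.
I_D = ½ k_n V_ov² (1 + λ V_DS) = 0.5 × 7 × 2.17² × (1 + 0.051 × 6.21) = 21.7 mA.

Saturation; I_D = 21.7 mA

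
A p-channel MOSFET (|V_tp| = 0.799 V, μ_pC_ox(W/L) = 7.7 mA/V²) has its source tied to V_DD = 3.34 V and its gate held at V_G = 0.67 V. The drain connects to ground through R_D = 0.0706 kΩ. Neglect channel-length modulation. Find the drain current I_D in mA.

I_D = 13.5 mA

V_SG = V_DD − V_G = 3.34 − 0.67 = 2.67 V, so V_ov = 2.67 − 0.799 = 1.87 V.
Assume saturation: I_D = ½ k_p V_ov² = 0.5 × 7.7 × 1.87² = 13.5 mA, giving V_SD = V_DD − I_D R_D = 3.34 − 13.5 × 0.0706 = 2.39 V.
V_SD = 2.39 V ≥ V_ov = 1.87 V, confirming saturation.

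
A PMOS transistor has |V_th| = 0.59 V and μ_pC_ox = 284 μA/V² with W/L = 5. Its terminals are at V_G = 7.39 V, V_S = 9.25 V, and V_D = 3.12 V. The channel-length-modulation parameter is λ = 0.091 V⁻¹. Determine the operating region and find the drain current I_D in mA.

V_SG = V_S − V_G = 9.25 − 7.39 = 1.86 V; V_SD = V_S − V_D = 9.25 − 3.12 = 6.13 V.
k_p = μ_pC_ox · (W/L) = 1.42 mA/V².
V_ov = V_SG − |V_th| = 1.86 − 0.59 = 1.27 V.
Since V_SD = 6.13 V ≥ V_ov = 1.27 V, the device is in saturation.
I_D = ½ k_p V_ov² (1 + λ V_SD) = 0.5 × 1.42 × 1.27² × (1 + 0.091 × 6.13) = 1.78 mA.

Saturation; I_D = 1.78 mA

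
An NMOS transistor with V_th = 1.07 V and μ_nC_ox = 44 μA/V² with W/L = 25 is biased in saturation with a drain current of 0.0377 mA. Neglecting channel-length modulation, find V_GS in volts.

V_GS = 1.33 V

k_n = μ_nC_ox · (W/L) = 1.1 mA/V².
In saturation I_D = ½ k_n (V_GS − V_th)², so V_GS − V_th = √(2 I_D / k_n) = √(2 × 0.0377 / 1.1) = 0.262 V.
V_GS = 1.07 + 0.262 = 1.33 V.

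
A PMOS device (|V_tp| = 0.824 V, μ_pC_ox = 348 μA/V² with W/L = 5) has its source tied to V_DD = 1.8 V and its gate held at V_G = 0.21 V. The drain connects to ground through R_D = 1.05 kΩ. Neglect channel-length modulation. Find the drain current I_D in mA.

I_D = 0.510 mA

V_SG = V_DD − V_G = 1.8 − 0.21 = 1.59 V, so V_ov = 1.59 − 0.824 = 0.766 V.
k_p = μ_pC_ox · (W/L) = 1.74 mA/V².
Assume saturation: I_D = ½ k_p V_ov² = 0.5 × 1.74 × 0.766² = 0.51 mA, giving V_SD = V_DD − I_D R_D = 1.8 − 0.51 × 1.05 = 1.26 V.
V_SD = 1.26 V ≥ V_ov = 0.766 V, confirming saturation.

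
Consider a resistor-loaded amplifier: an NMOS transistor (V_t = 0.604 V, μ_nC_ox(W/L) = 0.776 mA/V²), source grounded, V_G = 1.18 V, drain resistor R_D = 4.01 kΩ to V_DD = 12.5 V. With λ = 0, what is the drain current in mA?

I_D = 0.129 mA

V_GS = V_G = 1.18 V, so V_ov = 1.18 − 0.604 = 0.576 V.
Assume saturation: I_D = ½ k_n V_ov² = 0.5 × 0.776 × 0.576² = 0.129 mA, giving V_DS = V_DD − I_D R_D = 12.5 − 0.129 × 4.01 = 12 V.
V_DS = 12 V ≥ V_ov = 0.576 V, confirming saturation.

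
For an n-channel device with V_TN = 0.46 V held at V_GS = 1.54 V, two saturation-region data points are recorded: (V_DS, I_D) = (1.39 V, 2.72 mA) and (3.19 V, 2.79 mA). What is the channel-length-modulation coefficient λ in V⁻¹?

λ = 0.0146 V⁻¹

With V_GS fixed, I_D ∝ (1 + λ V_DS) in saturation, so I_D2/I_D1 = (1 + λ V_DS2)/(1 + λ V_DS1).
2.79/2.72 = 1.026 = (1 + 3.19 λ)/(1 + 1.39 λ).
Solving: λ (I_D1 V_DS2 − I_D2 V_DS1) = I_D2 − I_D1, so λ = (2.79 − 2.72) / (2.72 × 3.19 − 2.79 × 1.39) = 0.07 / 4.8 = 0.0146 V⁻¹.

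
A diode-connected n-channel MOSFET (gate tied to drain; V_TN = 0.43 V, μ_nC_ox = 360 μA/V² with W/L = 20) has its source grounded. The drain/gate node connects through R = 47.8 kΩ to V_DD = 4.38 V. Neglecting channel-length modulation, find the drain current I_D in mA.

I_D = 0.0795 mA

With gate tied to drain, V_GS = V_DS ≥ V_GS − V_TN, so the device is in saturation.
k_n = μ_nC_ox · (W/L) = 7.2 mA/V².
KCL at the drain: ½ k_n (V_GS − V_TN)² = (V_DD − V_GS)/R.
Let x = V_GS − 0.43. Then 172 x² + x − 3.95 = 0, giving x = 0.149 V (positive root), so V_GS = 0.579 V.
I_D = (V_DD − V_GS)/R = (4.38 − 0.579) / 47.8 = 0.0795 mA.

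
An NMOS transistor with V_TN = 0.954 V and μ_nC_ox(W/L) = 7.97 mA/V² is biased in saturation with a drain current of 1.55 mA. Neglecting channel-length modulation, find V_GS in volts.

In saturation I_D = ½ k_n (V_GS − V_TN)², so V_GS − V_TN = √(2 I_D / k_n) = √(2 × 1.55 / 7.97) = 0.624 V.
V_GS = 0.954 + 0.624 = 1.58 V.

V_GS = 1.58 V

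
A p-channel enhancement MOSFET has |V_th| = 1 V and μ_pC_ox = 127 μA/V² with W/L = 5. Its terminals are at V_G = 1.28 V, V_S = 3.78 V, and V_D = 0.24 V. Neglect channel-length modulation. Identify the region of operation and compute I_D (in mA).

V_SG = V_S − V_G = 3.78 − 1.28 = 2.5 V; V_SD = V_S − V_D = 3.78 − 0.24 = 3.54 V.
k_p = μ_pC_ox · (W/L) = 0.635 mA/V².
V_ov = V_SG − |V_th| = 2.5 − 1 = 1.5 V.
Since V_SD = 3.54 V ≥ V_ov = 1.5 V, the device is in saturation.
I_D = ½ k_p V_ov² = 0.5 × 0.635 × 1.5² = 0.714 mA.

Saturation; I_D = 0.714 mA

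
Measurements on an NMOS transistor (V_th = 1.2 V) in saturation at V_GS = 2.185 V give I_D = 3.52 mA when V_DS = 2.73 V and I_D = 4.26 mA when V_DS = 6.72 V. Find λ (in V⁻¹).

λ = 0.0615 V⁻¹

With V_GS fixed, I_D ∝ (1 + λ V_DS) in saturation, so I_D2/I_D1 = (1 + λ V_DS2)/(1 + λ V_DS1).
4.26/3.52 = 1.21 = (1 + 6.72 λ)/(1 + 2.73 λ).
Solving: λ (I_D1 V_DS2 − I_D2 V_DS1) = I_D2 − I_D1, so λ = (4.26 − 3.52) / (3.52 × 6.72 − 4.26 × 2.73) = 0.74 / 12 = 0.0615 V⁻¹.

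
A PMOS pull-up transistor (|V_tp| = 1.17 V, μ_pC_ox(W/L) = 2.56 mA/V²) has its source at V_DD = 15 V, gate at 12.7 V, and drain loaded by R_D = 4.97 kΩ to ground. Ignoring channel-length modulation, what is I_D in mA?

V_SG = V_DD − V_G = 15 − 12.7 = 2.3 V, so V_ov = 2.3 − 1.17 = 1.13 V.
Assume saturation: I_D = ½ k_p V_ov² = 0.5 × 2.56 × 1.13² = 1.63 mA, giving V_SD = V_DD − I_D R_D = 15 − 1.63 × 4.97 = 6.88 V.
V_SD = 6.88 V ≥ V_ov = 1.13 V, confirming saturation.

I_D = 1.63 mA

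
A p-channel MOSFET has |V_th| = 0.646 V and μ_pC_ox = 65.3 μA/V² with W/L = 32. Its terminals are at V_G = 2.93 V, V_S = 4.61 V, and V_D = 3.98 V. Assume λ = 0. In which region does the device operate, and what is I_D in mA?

V_SG = V_S − V_G = 4.61 − 2.93 = 1.68 V; V_SD = V_S − V_D = 4.61 − 3.98 = 0.63 V.
k_p = μ_pC_ox · (W/L) = 2.09 mA/V².
V_ov = V_SG − |V_th| = 1.68 − 0.646 = 1.03 V.
Since V_SD = 0.63 V < V_ov = 1.03 V, the device is in the triode region.
I_D = k_p [V_ov · V_SD − ½ V_SD²] = 2.09 × [1.03 × 0.63 − 0.5 × 0.63²] = 0.947 mA.

Triode; I_D = 0.947 mA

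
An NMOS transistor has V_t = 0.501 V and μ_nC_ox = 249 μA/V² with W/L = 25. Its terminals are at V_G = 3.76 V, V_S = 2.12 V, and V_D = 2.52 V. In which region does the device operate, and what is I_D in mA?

V_GS = V_G − V_S = 3.76 − 2.12 = 1.64 V; V_DS = V_D − V_S = 2.52 − 2.12 = 0.4 V.
k_n = μ_nC_ox · (W/L) = 6.225 mA/V².
V_ov = V_GS − V_t = 1.64 − 0.501 = 1.14 V.
Since V_DS = 0.4 V < V_ov = 1.14 V, the device is in the triode region.
I_D = k_n [V_ov · V_DS − ½ V_DS²] = 6.225 × [1.14 × 0.4 − 0.5 × 0.4²] = 2.34 mA.

Triode; I_D = 2.34 mA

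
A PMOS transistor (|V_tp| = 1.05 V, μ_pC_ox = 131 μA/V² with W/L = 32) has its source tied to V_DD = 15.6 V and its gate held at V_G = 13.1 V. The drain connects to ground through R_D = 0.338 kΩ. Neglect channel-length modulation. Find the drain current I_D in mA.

I_D = 4.41 mA

V_SG = V_DD − V_G = 15.6 − 13.1 = 2.5 V, so V_ov = 2.5 − 1.05 = 1.45 V.
k_p = μ_pC_ox · (W/L) = 4.192 mA/V².
Assume saturation: I_D = ½ k_p V_ov² = 0.5 × 4.192 × 1.45² = 4.41 mA, giving V_SD = V_DD − I_D R_D = 15.6 − 4.41 × 0.338 = 14.1 V.
V_SD = 14.1 V ≥ V_ov = 1.45 V, confirming saturation.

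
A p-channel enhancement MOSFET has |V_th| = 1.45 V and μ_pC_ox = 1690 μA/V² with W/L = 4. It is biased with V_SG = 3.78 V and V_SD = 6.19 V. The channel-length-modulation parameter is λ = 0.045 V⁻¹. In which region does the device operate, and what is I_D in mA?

Saturation; I_D = 23.5 mA

k_p = μ_pC_ox · (W/L) = 6.76 mA/V².
V_ov = V_SG − |V_th| = 3.78 − 1.45 = 2.33 V.
Since V_SD = 6.19 V ≥ V_ov = 2.33 V, the device is in saturation.
I_D = ½ k_p V_ov² (1 + λ V_SD) = 0.5 × 6.76 × 2.33² × (1 + 0.045 × 6.19) = 23.5 mA.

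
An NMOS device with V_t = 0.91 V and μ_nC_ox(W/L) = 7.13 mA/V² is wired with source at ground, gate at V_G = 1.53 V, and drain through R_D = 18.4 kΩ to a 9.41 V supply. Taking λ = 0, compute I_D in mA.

V_GS = V_G = 1.53 V, so V_ov = 1.53 − 0.91 = 0.62 V.
Assume saturation: I_D = ½ k_n V_ov² = 0.5 × 7.13 × 0.62² = 1.37 mA, giving V_DS = V_DD − I_D R_D = 9.41 − 1.37 × 18.4 = -15.8 V.
But -15.8 V < V_ov = 0.62 V, so the device is actually in triode.
In triode I_D = k_n[V_ov V_DS − ½ V_DS²] and I_D = (V_DD − V_DS)/R_D. Equating: 65.6 V_DS² − 82.34 V_DS + 9.41 = 0, giving V_DS = 0.127 V (the root below V_ov).
I_D = (9.41 − 0.127) / 18.4 = 0.505 mA.

I_D = 0.505 mA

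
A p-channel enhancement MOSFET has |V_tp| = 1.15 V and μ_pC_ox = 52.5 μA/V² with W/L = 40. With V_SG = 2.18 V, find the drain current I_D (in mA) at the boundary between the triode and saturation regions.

At the boundary V_SD = V_ov = V_SG − |V_tp| = 2.18 − 1.15 = 1.03 V.
k_p = μ_pC_ox · (W/L) = 2.1 mA/V².
I_D = ½ k_p V_ov² = 0.5 × 2.1 × 1.03² = 1.11 mA.

I_D = 1.11 mA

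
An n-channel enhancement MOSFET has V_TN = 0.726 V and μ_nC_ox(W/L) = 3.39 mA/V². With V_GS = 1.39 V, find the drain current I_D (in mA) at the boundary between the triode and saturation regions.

At the boundary V_DS = V_ov = V_GS − V_TN = 1.39 − 0.726 = 0.664 V.
I_D = ½ k_n V_ov² = 0.5 × 3.39 × 0.664² = 0.747 mA.

I_D = 0.747 mA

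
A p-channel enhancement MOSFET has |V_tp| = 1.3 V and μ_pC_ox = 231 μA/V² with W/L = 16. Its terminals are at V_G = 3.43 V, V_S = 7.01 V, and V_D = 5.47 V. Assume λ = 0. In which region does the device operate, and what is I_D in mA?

Triode; I_D = 8.59 mA

V_SG = V_S − V_G = 7.01 − 3.43 = 3.58 V; V_SD = V_S − V_D = 7.01 − 5.47 = 1.54 V.
k_p = μ_pC_ox · (W/L) = 3.696 mA/V².
V_ov = V_SG − |V_tp| = 3.58 − 1.3 = 2.28 V.
Since V_SD = 1.54 V < V_ov = 2.28 V, the device is in the triode region.
I_D = k_p [V_ov · V_SD − ½ V_SD²] = 3.696 × [2.28 × 1.54 − 0.5 × 1.54²] = 8.59 mA.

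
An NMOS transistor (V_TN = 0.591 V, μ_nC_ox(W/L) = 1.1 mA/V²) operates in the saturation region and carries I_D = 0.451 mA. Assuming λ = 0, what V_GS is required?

V_GS = 1.50 V

In saturation I_D = ½ k_n (V_GS − V_TN)², so V_GS − V_TN = √(2 I_D / k_n) = √(2 × 0.451 / 1.1) = 0.906 V.
V_GS = 0.591 + 0.906 = 1.5 V.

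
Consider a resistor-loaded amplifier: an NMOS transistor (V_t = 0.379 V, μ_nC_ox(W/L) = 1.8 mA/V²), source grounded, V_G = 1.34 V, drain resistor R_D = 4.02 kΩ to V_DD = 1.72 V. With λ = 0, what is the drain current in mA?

V_GS = V_G = 1.34 V, so V_ov = 1.34 − 0.379 = 0.961 V.
Assume saturation: I_D = ½ k_n V_ov² = 0.5 × 1.8 × 0.961² = 0.831 mA, giving V_DS = V_DD − I_D R_D = 1.72 − 0.831 × 4.02 = -1.62 V.
But -1.62 V < V_ov = 0.961 V, so the device is actually in triode.
In triode I_D = k_n[V_ov V_DS − ½ V_DS²] and I_D = (V_DD − V_DS)/R_D. Equating: 3.62 V_DS² − 7.954 V_DS + 1.72 = 0, giving V_DS = 0.243 V (the root below V_ov).
I_D = (1.72 − 0.243) / 4.02 = 0.367 mA.

I_D = 0.367 mA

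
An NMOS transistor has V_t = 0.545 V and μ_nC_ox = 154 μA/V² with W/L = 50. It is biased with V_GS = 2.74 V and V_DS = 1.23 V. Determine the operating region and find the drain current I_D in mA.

Triode; I_D = 15.0 mA

k_n = μ_nC_ox · (W/L) = 7.7 mA/V².
V_ov = V_GS − V_t = 2.74 − 0.545 = 2.2 V.
Since V_DS = 1.23 V < V_ov = 2.2 V, the device is in the triode region.
I_D = k_n [V_ov · V_DS − ½ V_DS²] = 7.7 × [2.2 × 1.23 − 0.5 × 1.23²] = 15 mA.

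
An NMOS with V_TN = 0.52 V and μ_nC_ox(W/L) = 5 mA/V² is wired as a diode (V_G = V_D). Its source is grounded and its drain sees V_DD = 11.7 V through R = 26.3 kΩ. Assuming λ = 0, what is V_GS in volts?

V_GS = 0.925 V

With gate tied to drain, V_GS = V_DS ≥ V_GS − V_TN, so the device is in saturation.
KCL at the drain: ½ k_n (V_GS − V_TN)² = (V_DD − V_GS)/R.
Let x = V_GS − 0.52. Then 65.8 x² + x − 11.18 = 0, giving x = 0.405 V (positive root), so V_GS = 0.925 V.
I_D = (V_DD − V_GS)/R = (11.7 − 0.925) / 26.3 = 0.41 mA.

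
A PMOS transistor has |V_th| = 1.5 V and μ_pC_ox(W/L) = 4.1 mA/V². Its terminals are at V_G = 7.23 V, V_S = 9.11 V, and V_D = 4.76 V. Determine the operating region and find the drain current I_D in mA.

V_SG = V_S − V_G = 9.11 − 7.23 = 1.88 V; V_SD = V_S − V_D = 9.11 − 4.76 = 4.35 V.
V_ov = V_SG − |V_th| = 1.88 − 1.5 = 0.38 V.
Since V_SD = 4.35 V ≥ V_ov = 0.38 V, the device is in saturation.
I_D = ½ k_p V_ov² = 0.5 × 4.1 × 0.38² = 0.296 mA.

Saturation; I_D = 0.296 mA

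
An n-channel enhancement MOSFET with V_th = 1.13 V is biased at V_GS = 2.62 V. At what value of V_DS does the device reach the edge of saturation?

The boundary between triode and saturation is V_DS = V_GS − V_th = V_ov.
V_ov = 2.62 − 1.13 = 1.49 V.

V_DS,sat = 1.49 V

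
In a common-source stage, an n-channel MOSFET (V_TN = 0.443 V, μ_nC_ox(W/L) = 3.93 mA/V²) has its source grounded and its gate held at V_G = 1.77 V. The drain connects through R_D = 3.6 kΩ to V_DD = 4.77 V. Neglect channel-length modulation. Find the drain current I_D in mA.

I_D = 1.25 mA

V_GS = V_G = 1.77 V, so V_ov = 1.77 − 0.443 = 1.33 V.
Assume saturation: I_D = ½ k_n V_ov² = 0.5 × 3.93 × 1.33² = 3.46 mA, giving V_DS = V_DD − I_D R_D = 4.77 − 3.46 × 3.6 = -7.69 V.
But -7.69 V < V_ov = 1.33 V, so the device is actually in triode.
In triode I_D = k_n[V_ov V_DS − ½ V_DS²] and I_D = (V_DD − V_DS)/R_D. Equating: 7.07 V_DS² − 19.77 V_DS + 4.77 = 0, giving V_DS = 0.267 V (the root below V_ov).
I_D = (4.77 − 0.267) / 3.6 = 1.25 mA.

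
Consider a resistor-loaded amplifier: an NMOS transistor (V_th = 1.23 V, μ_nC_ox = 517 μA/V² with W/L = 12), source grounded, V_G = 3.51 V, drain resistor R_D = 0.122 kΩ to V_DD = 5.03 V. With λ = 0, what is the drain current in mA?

I_D = 16.1 mA

V_GS = V_G = 3.51 V, so V_ov = 3.51 − 1.23 = 2.28 V.
k_n = μ_nC_ox · (W/L) = 6.204 mA/V².
Assume saturation: I_D = ½ k_n V_ov² = 0.5 × 6.204 × 2.28² = 16.1 mA, giving V_DS = V_DD − I_D R_D = 5.03 − 16.1 × 0.122 = 3.06 V.
V_DS = 3.06 V ≥ V_ov = 2.28 V, confirming saturation.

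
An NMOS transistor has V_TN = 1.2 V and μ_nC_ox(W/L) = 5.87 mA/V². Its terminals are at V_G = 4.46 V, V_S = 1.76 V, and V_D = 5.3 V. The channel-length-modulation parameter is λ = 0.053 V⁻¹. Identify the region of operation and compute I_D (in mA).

V_GS = V_G − V_S = 4.46 − 1.76 = 2.7 V; V_DS = V_D − V_S = 5.3 − 1.76 = 3.54 V.
V_ov = V_GS − V_TN = 2.7 − 1.2 = 1.5 V.
Since V_DS = 3.54 V ≥ V_ov = 1.5 V, the device is in saturation.
I_D = ½ k_n V_ov² (1 + λ V_DS) = 0.5 × 5.87 × 1.5² × (1 + 0.053 × 3.54) = 7.84 mA.

Saturation; I_D = 7.84 mA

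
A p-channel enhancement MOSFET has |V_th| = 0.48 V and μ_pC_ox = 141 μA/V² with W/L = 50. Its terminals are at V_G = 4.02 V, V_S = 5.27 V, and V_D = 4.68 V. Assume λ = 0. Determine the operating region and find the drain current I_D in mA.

Triode; I_D = 1.98 mA

V_SG = V_S − V_G = 5.27 − 4.02 = 1.25 V; V_SD = V_S − V_D = 5.27 − 4.68 = 0.59 V.
k_p = μ_pC_ox · (W/L) = 7.05 mA/V².
V_ov = V_SG − |V_th| = 1.25 − 0.48 = 0.77 V.
Since V_SD = 0.59 V < V_ov = 0.77 V, the device is in the triode region.
I_D = k_p [V_ov · V_SD − ½ V_SD²] = 7.05 × [0.77 × 0.59 − 0.5 × 0.59²] = 1.98 mA.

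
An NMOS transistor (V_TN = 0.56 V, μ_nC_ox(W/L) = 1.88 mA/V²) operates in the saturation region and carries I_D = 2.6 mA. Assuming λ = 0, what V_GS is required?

V_GS = 2.22 V

In saturation I_D = ½ k_n (V_GS − V_TN)², so V_GS − V_TN = √(2 I_D / k_n) = √(2 × 2.6 / 1.88) = 1.66 V.
V_GS = 0.56 + 1.66 = 2.22 V.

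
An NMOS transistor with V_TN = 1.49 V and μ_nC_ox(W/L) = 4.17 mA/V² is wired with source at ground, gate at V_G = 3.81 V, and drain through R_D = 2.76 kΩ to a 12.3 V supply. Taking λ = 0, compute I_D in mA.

V_GS = V_G = 3.81 V, so V_ov = 3.81 − 1.49 = 2.32 V.
Assume saturation: I_D = ½ k_n V_ov² = 0.5 × 4.17 × 2.32² = 11.2 mA, giving V_DS = V_DD − I_D R_D = 12.3 − 11.2 × 2.76 = -18.7 V.
But -18.7 V < V_ov = 2.32 V, so the device is actually in triode.
In triode I_D = k_n[V_ov V_DS − ½ V_DS²] and I_D = (V_DD − V_DS)/R_D. Equating: 5.75 V_DS² − 27.7 V_DS + 12.3 = 0, giving V_DS = 0.495 V (the root below V_ov).
I_D = (12.3 − 0.495) / 2.76 = 4.28 mA.

I_D = 4.28 mA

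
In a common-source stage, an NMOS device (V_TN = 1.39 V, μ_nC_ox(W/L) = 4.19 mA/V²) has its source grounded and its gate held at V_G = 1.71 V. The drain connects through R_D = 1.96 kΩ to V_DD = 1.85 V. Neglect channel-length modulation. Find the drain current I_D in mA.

I_D = 0.215 mA

V_GS = V_G = 1.71 V, so V_ov = 1.71 − 1.39 = 0.32 V.
Assume saturation: I_D = ½ k_n V_ov² = 0.5 × 4.19 × 0.32² = 0.215 mA, giving V_DS = V_DD − I_D R_D = 1.85 − 0.215 × 1.96 = 1.43 V.
V_DS = 1.43 V ≥ V_ov = 0.32 V, confirming saturation.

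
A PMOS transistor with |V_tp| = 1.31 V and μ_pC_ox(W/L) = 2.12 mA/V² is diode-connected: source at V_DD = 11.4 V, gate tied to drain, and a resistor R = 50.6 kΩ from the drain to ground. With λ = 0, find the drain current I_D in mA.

With gate tied to drain, V_SG = V_SD ≥ V_SG − |V_tp|, so the device is in saturation.
KCL at the drain: ½ k_p (V_SG − |V_tp|)² = (V_DD − V_SG)/R.
Let x = V_SG − 1.31. Then 53.6 x² + x − 10.09 = 0, giving x = 0.425 V (positive root), so V_SG = 1.73 V.
I_D = (V_DD − V_SG)/R = (11.4 − 1.73) / 50.6 = 0.191 mA.

I_D = 0.191 mA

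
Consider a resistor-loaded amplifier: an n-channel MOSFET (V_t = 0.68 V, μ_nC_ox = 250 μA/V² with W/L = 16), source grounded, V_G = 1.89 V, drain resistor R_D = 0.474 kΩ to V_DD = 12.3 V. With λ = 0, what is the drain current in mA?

V_GS = V_G = 1.89 V, so V_ov = 1.89 − 0.68 = 1.21 V.
k_n = μ_nC_ox · (W/L) = 4 mA/V².
Assume saturation: I_D = ½ k_n V_ov² = 0.5 × 4 × 1.21² = 2.93 mA, giving V_DS = V_DD − I_D R_D = 12.3 − 2.93 × 0.474 = 10.9 V.
V_DS = 10.9 V ≥ V_ov = 1.21 V, confirming saturation.

I_D = 2.93 mA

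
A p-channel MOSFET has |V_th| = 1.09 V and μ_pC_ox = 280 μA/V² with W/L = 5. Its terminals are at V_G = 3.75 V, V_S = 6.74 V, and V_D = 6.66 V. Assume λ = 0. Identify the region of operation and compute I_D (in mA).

V_SG = V_S − V_G = 6.74 − 3.75 = 2.99 V; V_SD = V_S − V_D = 6.74 − 6.66 = 0.08 V.
k_p = μ_pC_ox · (W/L) = 1.4 mA/V².
V_ov = V_SG − |V_th| = 2.99 − 1.09 = 1.9 V.
Since V_SD = 0.08 V < V_ov = 1.9 V, the device is in the triode region.
I_D = k_p [V_ov · V_SD − ½ V_SD²] = 1.4 × [1.9 × 0.08 − 0.5 × 0.08²] = 0.208 mA.

Triode; I_D = 0.208 mA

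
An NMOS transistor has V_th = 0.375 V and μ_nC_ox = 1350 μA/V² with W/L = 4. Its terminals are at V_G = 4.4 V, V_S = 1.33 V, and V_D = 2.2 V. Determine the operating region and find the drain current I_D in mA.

V_GS = V_G − V_S = 4.4 − 1.33 = 3.07 V; V_DS = V_D − V_S = 2.2 − 1.33 = 0.87 V.
k_n = μ_nC_ox · (W/L) = 5.4 mA/V².
V_ov = V_GS − V_th = 3.07 − 0.375 = 2.7 V.
Since V_DS = 0.87 V < V_ov = 2.7 V, the device is in the triode region.
I_D = k_n [V_ov · V_DS − ½ V_DS²] = 5.4 × [2.7 × 0.87 − 0.5 × 0.87²] = 10.6 mA.

Triode; I_D = 10.6 mA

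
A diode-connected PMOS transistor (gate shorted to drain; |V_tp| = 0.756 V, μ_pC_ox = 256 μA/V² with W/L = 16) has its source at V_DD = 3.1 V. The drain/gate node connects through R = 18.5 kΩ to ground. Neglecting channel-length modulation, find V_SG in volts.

V_SG = 0.992 V

With gate tied to drain, V_SG = V_SD ≥ V_SG − |V_tp|, so the device is in saturation.
k_p = μ_pC_ox · (W/L) = 4.096 mA/V².
KCL at the drain: ½ k_p (V_SG − |V_tp|)² = (V_DD − V_SG)/R.
Let x = V_SG − 0.756. Then 37.9 x² + x − 2.344 = 0, giving x = 0.236 V (positive root), so V_SG = 0.992 V.
I_D = (V_DD − V_SG)/R = (3.1 − 0.992) / 18.5 = 0.114 mA.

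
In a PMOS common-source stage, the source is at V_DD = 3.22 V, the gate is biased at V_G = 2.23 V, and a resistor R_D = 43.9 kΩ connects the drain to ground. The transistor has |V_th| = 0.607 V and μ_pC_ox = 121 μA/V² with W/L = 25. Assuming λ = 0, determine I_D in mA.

I_D = 0.0718 mA

V_SG = V_DD − V_G = 3.22 − 2.23 = 0.99 V, so V_ov = 0.99 − 0.607 = 0.383 V.
k_p = μ_pC_ox · (W/L) = 3.025 mA/V².
Assume saturation: I_D = ½ k_p V_ov² = 0.5 × 3.025 × 0.383² = 0.222 mA, giving V_SD = V_DD − I_D R_D = 3.22 − 0.222 × 43.9 = -6.52 V.
But -6.52 V < V_ov = 0.383 V, so the device is actually in triode.
In triode I_D = k_p[V_ov V_SD − ½ V_SD²] and I_D = (V_DD − V_SD)/R_D. Equating: 66.4 V_SD² − 51.86 V_SD + 3.22 = 0, giving V_SD = 0.068 V (the root below V_ov).
I_D = (3.22 − 0.068) / 43.9 = 0.0718 mA.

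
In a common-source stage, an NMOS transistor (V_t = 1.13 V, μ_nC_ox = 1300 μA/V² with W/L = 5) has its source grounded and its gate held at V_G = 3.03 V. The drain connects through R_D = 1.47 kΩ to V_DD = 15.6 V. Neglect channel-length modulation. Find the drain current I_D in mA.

I_D = 9.84 mA

V_GS = V_G = 3.03 V, so V_ov = 3.03 − 1.13 = 1.9 V.
k_n = μ_nC_ox · (W/L) = 6.5 mA/V².
Assume saturation: I_D = ½ k_n V_ov² = 0.5 × 6.5 × 1.9² = 11.7 mA, giving V_DS = V_DD − I_D R_D = 15.6 − 11.7 × 1.47 = -1.65 V.
But -1.65 V < V_ov = 1.9 V, so the device is actually in triode.
In triode I_D = k_n[V_ov V_DS − ½ V_DS²] and I_D = (V_DD − V_DS)/R_D. Equating: 4.78 V_DS² − 19.15 V_DS + 15.6 = 0, giving V_DS = 1.14 V (the root below V_ov).
I_D = (15.6 − 1.14) / 1.47 = 9.84 mA.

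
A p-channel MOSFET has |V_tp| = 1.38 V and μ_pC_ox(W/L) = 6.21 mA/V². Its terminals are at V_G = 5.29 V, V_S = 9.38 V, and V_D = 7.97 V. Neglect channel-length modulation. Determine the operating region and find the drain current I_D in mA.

V_SG = V_S − V_G = 9.38 − 5.29 = 4.09 V; V_SD = V_S − V_D = 9.38 − 7.97 = 1.41 V.
V_ov = V_SG − |V_tp| = 4.09 − 1.38 = 2.71 V.
Since V_SD = 1.41 V < V_ov = 2.71 V, the device is in the triode region.
I_D = k_p [V_ov · V_SD − ½ V_SD²] = 6.21 × [2.71 × 1.41 − 0.5 × 1.41²] = 17.6 mA.

Triode; I_D = 17.6 mA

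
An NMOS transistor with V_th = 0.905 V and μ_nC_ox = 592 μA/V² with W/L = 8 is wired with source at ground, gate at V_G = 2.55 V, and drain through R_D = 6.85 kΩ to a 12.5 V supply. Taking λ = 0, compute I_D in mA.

V_GS = V_G = 2.55 V, so V_ov = 2.55 − 0.905 = 1.64 V.
k_n = μ_nC_ox · (W/L) = 4.736 mA/V².
Assume saturation: I_D = ½ k_n V_ov² = 0.5 × 4.736 × 1.64² = 6.41 mA, giving V_DS = V_DD − I_D R_D = 12.5 − 6.41 × 6.85 = -31.4 V.
But -31.4 V < V_ov = 1.64 V, so the device is actually in triode.
In triode I_D = k_n[V_ov V_DS − ½ V_DS²] and I_D = (V_DD − V_DS)/R_D. Equating: 16.2 V_DS² − 54.37 V_DS + 12.5 = 0, giving V_DS = 0.248 V (the root below V_ov).
I_D = (12.5 − 0.248) / 6.85 = 1.79 mA.

I_D = 1.79 mA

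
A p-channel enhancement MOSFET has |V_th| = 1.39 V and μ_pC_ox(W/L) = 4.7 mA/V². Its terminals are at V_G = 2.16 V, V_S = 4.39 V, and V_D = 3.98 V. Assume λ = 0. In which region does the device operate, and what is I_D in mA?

Triode; I_D = 1.22 mA

V_SG = V_S − V_G = 4.39 − 2.16 = 2.23 V; V_SD = V_S − V_D = 4.39 − 3.98 = 0.41 V.
V_ov = V_SG − |V_th| = 2.23 − 1.39 = 0.84 V.
Since V_SD = 0.41 V < V_ov = 0.84 V, the device is in the triode region.
I_D = k_p [V_ov · V_SD − ½ V_SD²] = 4.7 × [0.84 × 0.41 − 0.5 × 0.41²] = 1.22 mA.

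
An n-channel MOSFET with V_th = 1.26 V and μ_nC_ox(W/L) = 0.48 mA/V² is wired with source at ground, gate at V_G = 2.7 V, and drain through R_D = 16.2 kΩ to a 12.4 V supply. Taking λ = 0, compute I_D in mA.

V_GS = V_G = 2.7 V, so V_ov = 2.7 − 1.26 = 1.44 V.
Assume saturation: I_D = ½ k_n V_ov² = 0.5 × 0.48 × 1.44² = 0.498 mA, giving V_DS = V_DD − I_D R_D = 12.4 − 0.498 × 16.2 = 4.34 V.
V_DS = 4.34 V ≥ V_ov = 1.44 V, confirming saturation.

I_D = 0.498 mA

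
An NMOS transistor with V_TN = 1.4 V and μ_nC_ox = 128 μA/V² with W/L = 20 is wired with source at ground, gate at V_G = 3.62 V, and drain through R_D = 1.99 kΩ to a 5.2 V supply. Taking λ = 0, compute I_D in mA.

V_GS = V_G = 3.62 V, so V_ov = 3.62 − 1.4 = 2.22 V.
k_n = μ_nC_ox · (W/L) = 2.56 mA/V².
Assume saturation: I_D = ½ k_n V_ov² = 0.5 × 2.56 × 2.22² = 6.31 mA, giving V_DS = V_DD − I_D R_D = 5.2 − 6.31 × 1.99 = -7.35 V.
But -7.35 V < V_ov = 2.22 V, so the device is actually in triode.
In triode I_D = k_n[V_ov V_DS − ½ V_DS²] and I_D = (V_DD − V_DS)/R_D. Equating: 2.55 V_DS² − 12.31 V_DS + 5.2 = 0, giving V_DS = 0.468 V (the root below V_ov).
I_D = (5.2 − 0.468) / 1.99 = 2.38 mA.

I_D = 2.38 mA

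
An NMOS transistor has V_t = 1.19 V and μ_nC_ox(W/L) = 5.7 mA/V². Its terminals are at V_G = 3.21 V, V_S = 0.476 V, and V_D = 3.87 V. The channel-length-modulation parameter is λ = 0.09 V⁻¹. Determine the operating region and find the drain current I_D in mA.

V_GS = V_G − V_S = 3.21 − 0.476 = 2.73 V; V_DS = V_D − V_S = 3.87 − 0.476 = 3.39 V.
V_ov = V_GS − V_t = 2.73 − 1.19 = 1.54 V.
Since V_DS = 3.39 V ≥ V_ov = 1.54 V, the device is in saturation.
I_D = ½ k_n V_ov² (1 + λ V_DS) = 0.5 × 5.7 × 1.54² × (1 + 0.09 × 3.39) = 8.87 mA.

Saturation; I_D = 8.87 mA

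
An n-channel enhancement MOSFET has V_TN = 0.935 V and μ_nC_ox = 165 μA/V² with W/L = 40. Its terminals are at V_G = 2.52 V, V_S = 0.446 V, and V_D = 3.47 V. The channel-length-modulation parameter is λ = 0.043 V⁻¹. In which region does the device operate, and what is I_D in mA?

V_GS = V_G − V_S = 2.52 − 0.446 = 2.07 V; V_DS = V_D − V_S = 3.47 − 0.446 = 3.02 V.
k_n = μ_nC_ox · (W/L) = 6.6 mA/V².
V_ov = V_GS − V_TN = 2.07 − 0.935 = 1.14 V.
Since V_DS = 3.02 V ≥ V_ov = 1.14 V, the device is in saturation.
I_D = ½ k_n V_ov² (1 + λ V_DS) = 0.5 × 6.6 × 1.14² × (1 + 0.043 × 3.02) = 4.84 mA.

Saturation; I_D = 4.84 mA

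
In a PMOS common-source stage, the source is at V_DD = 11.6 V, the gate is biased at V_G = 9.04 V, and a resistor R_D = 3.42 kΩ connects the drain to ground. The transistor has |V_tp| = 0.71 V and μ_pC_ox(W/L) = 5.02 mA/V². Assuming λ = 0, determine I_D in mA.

I_D = 3.28 mA

V_SG = V_DD − V_G = 11.6 − 9.04 = 2.56 V, so V_ov = 2.56 − 0.71 = 1.85 V.
Assume saturation: I_D = ½ k_p V_ov² = 0.5 × 5.02 × 1.85² = 8.59 mA, giving V_SD = V_DD − I_D R_D = 11.6 − 8.59 × 3.42 = -17.8 V.
But -17.8 V < V_ov = 1.85 V, so the device is actually in triode.
In triode I_D = k_p[V_ov V_SD − ½ V_SD²] and I_D = (V_DD − V_SD)/R_D. Equating: 8.58 V_SD² − 32.76 V_SD + 11.6 = 0, giving V_SD = 0.395 V (the root below V_ov).
I_D = (11.6 − 0.395) / 3.42 = 3.28 mA.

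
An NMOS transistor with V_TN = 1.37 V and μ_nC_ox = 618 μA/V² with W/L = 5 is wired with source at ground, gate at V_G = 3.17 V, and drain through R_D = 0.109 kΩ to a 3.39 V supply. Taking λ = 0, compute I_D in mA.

V_GS = V_G = 3.17 V, so V_ov = 3.17 − 1.37 = 1.8 V.
k_n = μ_nC_ox · (W/L) = 3.09 mA/V².
Assume saturation: I_D = ½ k_n V_ov² = 0.5 × 3.09 × 1.8² = 5.01 mA, giving V_DS = V_DD − I_D R_D = 3.39 − 5.01 × 0.109 = 2.84 V.
V_DS = 2.84 V ≥ V_ov = 1.8 V, confirming saturation.

I_D = 5.01 mA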